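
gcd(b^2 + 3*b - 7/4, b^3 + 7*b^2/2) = b + 7/2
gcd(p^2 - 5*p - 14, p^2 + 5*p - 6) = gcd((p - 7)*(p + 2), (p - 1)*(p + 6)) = 1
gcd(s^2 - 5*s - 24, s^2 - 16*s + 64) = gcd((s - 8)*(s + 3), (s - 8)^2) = s - 8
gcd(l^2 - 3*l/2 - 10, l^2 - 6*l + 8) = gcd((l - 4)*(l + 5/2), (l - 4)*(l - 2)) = l - 4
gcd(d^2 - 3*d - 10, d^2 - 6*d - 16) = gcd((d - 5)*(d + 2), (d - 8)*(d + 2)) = d + 2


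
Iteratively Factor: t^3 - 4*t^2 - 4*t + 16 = (t + 2)*(t^2 - 6*t + 8) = (t - 4)*(t + 2)*(t - 2)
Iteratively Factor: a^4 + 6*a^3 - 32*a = (a + 4)*(a^3 + 2*a^2 - 8*a) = (a - 2)*(a + 4)*(a^2 + 4*a) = a*(a - 2)*(a + 4)*(a + 4)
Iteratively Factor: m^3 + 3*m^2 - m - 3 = (m + 3)*(m^2 - 1) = (m - 1)*(m + 3)*(m + 1)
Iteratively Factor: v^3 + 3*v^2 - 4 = (v + 2)*(v^2 + v - 2) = (v + 2)^2*(v - 1)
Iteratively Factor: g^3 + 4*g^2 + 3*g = (g + 1)*(g^2 + 3*g) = (g + 1)*(g + 3)*(g)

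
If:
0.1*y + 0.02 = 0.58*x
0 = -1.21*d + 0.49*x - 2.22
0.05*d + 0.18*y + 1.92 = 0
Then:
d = -2.52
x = -1.68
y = -9.97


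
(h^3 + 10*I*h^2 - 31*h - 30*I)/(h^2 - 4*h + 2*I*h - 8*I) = (h^2 + 8*I*h - 15)/(h - 4)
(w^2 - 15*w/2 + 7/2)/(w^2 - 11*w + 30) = (2*w^2 - 15*w + 7)/(2*(w^2 - 11*w + 30))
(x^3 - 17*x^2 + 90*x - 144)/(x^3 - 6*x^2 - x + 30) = (x^2 - 14*x + 48)/(x^2 - 3*x - 10)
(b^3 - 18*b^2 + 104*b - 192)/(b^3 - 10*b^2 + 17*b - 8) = (b^2 - 10*b + 24)/(b^2 - 2*b + 1)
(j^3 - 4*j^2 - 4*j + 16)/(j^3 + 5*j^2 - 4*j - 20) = (j - 4)/(j + 5)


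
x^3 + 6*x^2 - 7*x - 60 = (x - 3)*(x + 4)*(x + 5)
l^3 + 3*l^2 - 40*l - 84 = (l - 6)*(l + 2)*(l + 7)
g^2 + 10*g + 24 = (g + 4)*(g + 6)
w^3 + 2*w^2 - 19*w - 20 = (w - 4)*(w + 1)*(w + 5)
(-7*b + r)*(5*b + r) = -35*b^2 - 2*b*r + r^2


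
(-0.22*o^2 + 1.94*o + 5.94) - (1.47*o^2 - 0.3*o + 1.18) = -1.69*o^2 + 2.24*o + 4.76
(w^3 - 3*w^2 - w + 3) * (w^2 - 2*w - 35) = w^5 - 5*w^4 - 30*w^3 + 110*w^2 + 29*w - 105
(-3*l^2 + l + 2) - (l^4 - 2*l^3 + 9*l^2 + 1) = -l^4 + 2*l^3 - 12*l^2 + l + 1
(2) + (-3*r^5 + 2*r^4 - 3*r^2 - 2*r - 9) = -3*r^5 + 2*r^4 - 3*r^2 - 2*r - 7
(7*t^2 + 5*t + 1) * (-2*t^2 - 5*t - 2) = -14*t^4 - 45*t^3 - 41*t^2 - 15*t - 2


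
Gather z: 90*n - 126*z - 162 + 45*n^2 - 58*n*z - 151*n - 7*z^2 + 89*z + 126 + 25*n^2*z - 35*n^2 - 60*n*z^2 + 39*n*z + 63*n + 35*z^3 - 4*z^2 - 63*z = 10*n^2 + 2*n + 35*z^3 + z^2*(-60*n - 11) + z*(25*n^2 - 19*n - 100) - 36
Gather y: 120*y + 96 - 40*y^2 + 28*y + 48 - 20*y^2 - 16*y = -60*y^2 + 132*y + 144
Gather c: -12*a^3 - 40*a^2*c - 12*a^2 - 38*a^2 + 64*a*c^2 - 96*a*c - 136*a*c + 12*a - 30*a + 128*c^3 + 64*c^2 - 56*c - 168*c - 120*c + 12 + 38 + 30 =-12*a^3 - 50*a^2 - 18*a + 128*c^3 + c^2*(64*a + 64) + c*(-40*a^2 - 232*a - 344) + 80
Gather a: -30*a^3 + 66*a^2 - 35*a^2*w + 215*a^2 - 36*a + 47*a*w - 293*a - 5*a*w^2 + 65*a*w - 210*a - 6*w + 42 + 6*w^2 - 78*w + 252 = -30*a^3 + a^2*(281 - 35*w) + a*(-5*w^2 + 112*w - 539) + 6*w^2 - 84*w + 294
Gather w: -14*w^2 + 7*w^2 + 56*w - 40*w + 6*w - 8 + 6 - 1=-7*w^2 + 22*w - 3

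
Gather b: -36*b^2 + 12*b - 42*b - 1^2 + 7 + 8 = -36*b^2 - 30*b + 14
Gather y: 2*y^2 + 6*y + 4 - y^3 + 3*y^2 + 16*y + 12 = -y^3 + 5*y^2 + 22*y + 16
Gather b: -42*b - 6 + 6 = -42*b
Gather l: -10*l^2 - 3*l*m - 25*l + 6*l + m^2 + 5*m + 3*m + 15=-10*l^2 + l*(-3*m - 19) + m^2 + 8*m + 15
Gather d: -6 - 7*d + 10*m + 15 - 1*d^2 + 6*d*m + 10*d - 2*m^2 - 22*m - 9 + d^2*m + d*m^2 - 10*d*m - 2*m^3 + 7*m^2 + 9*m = d^2*(m - 1) + d*(m^2 - 4*m + 3) - 2*m^3 + 5*m^2 - 3*m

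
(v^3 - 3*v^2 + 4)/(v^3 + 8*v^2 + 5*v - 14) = (v^3 - 3*v^2 + 4)/(v^3 + 8*v^2 + 5*v - 14)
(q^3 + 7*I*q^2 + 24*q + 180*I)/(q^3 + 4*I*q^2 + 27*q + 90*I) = (q + 6*I)/(q + 3*I)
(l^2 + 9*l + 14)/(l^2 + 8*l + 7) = (l + 2)/(l + 1)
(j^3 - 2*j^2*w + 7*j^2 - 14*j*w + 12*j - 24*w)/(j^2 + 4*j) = j - 2*w + 3 - 6*w/j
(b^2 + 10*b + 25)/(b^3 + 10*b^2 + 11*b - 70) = (b + 5)/(b^2 + 5*b - 14)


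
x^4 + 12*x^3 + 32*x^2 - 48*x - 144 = (x - 2)*(x + 2)*(x + 6)^2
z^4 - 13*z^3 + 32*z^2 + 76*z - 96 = (z - 8)*(z - 6)*(z - 1)*(z + 2)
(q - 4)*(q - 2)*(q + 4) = q^3 - 2*q^2 - 16*q + 32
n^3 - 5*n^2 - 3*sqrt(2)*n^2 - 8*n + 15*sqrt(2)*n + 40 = (n - 5)*(n - 4*sqrt(2))*(n + sqrt(2))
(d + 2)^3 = d^3 + 6*d^2 + 12*d + 8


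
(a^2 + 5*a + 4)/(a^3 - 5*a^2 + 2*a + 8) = (a + 4)/(a^2 - 6*a + 8)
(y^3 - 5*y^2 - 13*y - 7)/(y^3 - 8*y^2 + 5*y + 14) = (y + 1)/(y - 2)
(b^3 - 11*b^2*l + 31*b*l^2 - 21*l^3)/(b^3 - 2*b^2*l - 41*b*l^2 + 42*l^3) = (b - 3*l)/(b + 6*l)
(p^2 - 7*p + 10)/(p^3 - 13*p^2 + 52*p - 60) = 1/(p - 6)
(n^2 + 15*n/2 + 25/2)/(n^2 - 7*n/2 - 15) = (n + 5)/(n - 6)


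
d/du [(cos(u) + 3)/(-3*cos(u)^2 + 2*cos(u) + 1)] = (-3*cos(u)^2 - 18*cos(u) + 5)*sin(u)/((cos(u) - 1)^2*(3*cos(u) + 1)^2)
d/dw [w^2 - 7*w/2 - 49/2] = 2*w - 7/2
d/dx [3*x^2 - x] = 6*x - 1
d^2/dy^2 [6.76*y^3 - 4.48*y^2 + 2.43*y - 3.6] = 40.56*y - 8.96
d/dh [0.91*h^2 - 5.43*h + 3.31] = 1.82*h - 5.43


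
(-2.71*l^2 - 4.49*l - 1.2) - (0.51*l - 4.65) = -2.71*l^2 - 5.0*l + 3.45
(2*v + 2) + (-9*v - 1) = 1 - 7*v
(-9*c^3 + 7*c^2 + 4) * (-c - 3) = 9*c^4 + 20*c^3 - 21*c^2 - 4*c - 12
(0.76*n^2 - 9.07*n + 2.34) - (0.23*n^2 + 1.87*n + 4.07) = 0.53*n^2 - 10.94*n - 1.73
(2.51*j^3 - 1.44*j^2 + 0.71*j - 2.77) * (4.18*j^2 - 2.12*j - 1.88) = 10.4918*j^5 - 11.3404*j^4 + 1.3018*j^3 - 10.3766*j^2 + 4.5376*j + 5.2076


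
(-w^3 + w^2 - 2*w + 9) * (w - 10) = -w^4 + 11*w^3 - 12*w^2 + 29*w - 90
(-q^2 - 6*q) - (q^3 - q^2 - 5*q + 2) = -q^3 - q - 2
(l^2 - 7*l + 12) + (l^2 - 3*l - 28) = 2*l^2 - 10*l - 16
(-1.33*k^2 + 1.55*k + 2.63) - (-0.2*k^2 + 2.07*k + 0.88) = -1.13*k^2 - 0.52*k + 1.75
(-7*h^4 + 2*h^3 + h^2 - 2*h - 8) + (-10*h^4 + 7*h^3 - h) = -17*h^4 + 9*h^3 + h^2 - 3*h - 8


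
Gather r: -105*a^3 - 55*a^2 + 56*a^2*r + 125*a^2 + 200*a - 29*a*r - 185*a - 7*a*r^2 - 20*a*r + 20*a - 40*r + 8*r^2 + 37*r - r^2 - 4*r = -105*a^3 + 70*a^2 + 35*a + r^2*(7 - 7*a) + r*(56*a^2 - 49*a - 7)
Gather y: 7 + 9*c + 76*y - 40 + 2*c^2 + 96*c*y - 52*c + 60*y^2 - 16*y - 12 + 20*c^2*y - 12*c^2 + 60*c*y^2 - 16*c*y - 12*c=-10*c^2 - 55*c + y^2*(60*c + 60) + y*(20*c^2 + 80*c + 60) - 45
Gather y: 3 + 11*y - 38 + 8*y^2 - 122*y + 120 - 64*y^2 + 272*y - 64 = -56*y^2 + 161*y + 21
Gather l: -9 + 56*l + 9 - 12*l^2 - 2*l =-12*l^2 + 54*l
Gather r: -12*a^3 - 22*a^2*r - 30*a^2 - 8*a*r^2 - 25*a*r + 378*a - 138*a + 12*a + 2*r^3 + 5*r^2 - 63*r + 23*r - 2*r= -12*a^3 - 30*a^2 + 252*a + 2*r^3 + r^2*(5 - 8*a) + r*(-22*a^2 - 25*a - 42)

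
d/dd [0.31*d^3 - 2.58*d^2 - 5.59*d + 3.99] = 0.93*d^2 - 5.16*d - 5.59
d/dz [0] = 0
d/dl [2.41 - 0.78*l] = -0.780000000000000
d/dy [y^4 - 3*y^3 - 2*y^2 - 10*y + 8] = 4*y^3 - 9*y^2 - 4*y - 10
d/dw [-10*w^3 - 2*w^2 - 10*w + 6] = -30*w^2 - 4*w - 10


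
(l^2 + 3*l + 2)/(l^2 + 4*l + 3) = (l + 2)/(l + 3)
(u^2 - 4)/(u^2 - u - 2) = (u + 2)/(u + 1)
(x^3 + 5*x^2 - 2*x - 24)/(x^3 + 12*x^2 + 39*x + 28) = (x^2 + x - 6)/(x^2 + 8*x + 7)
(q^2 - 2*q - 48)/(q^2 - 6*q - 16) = (q + 6)/(q + 2)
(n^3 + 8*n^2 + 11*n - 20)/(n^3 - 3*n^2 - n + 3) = (n^2 + 9*n + 20)/(n^2 - 2*n - 3)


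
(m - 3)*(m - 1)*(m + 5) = m^3 + m^2 - 17*m + 15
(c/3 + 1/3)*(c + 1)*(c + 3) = c^3/3 + 5*c^2/3 + 7*c/3 + 1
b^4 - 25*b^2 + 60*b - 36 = (b - 3)*(b - 2)*(b - 1)*(b + 6)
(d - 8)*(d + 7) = d^2 - d - 56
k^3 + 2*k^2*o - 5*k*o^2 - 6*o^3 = (k - 2*o)*(k + o)*(k + 3*o)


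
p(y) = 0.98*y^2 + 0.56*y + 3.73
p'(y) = 1.96*y + 0.56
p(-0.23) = 3.65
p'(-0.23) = 0.11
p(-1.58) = 5.29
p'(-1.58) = -2.54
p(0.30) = 3.99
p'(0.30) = 1.15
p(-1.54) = 5.19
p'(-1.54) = -2.46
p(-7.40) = 53.25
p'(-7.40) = -13.94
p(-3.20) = 11.97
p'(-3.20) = -5.71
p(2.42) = 10.82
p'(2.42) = 5.30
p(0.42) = 4.14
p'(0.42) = 1.38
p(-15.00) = 215.83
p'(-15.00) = -28.84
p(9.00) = 88.15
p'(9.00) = 18.20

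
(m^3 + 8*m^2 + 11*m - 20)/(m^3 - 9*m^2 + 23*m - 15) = (m^2 + 9*m + 20)/(m^2 - 8*m + 15)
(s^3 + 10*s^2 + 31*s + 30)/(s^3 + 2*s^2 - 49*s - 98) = (s^2 + 8*s + 15)/(s^2 - 49)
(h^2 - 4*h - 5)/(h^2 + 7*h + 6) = (h - 5)/(h + 6)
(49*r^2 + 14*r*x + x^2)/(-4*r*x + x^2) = (49*r^2 + 14*r*x + x^2)/(x*(-4*r + x))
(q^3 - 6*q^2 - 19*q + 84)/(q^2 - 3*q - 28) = q - 3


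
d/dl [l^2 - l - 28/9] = 2*l - 1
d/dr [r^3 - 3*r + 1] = 3*r^2 - 3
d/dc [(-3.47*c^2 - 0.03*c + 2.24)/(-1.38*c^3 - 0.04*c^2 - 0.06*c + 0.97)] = (-4.7886*c^4 - 0.0828*c^3 + 9.4806*c^2 - 6.5526*c + 0.1053)/(1.9044*c^6 + 0.1104*c^5 + 0.1672*c^4 - 2.6724*c^3 - 0.074*c^2 - 0.1164*c + 0.9409)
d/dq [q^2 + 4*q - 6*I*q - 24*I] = 2*q + 4 - 6*I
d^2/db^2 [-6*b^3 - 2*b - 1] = -36*b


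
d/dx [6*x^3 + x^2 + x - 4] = 18*x^2 + 2*x + 1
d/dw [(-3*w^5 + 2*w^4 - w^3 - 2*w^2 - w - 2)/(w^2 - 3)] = (-9*w^6 + 4*w^5 + 44*w^4 - 24*w^3 + 10*w^2 + 16*w + 3)/(w^4 - 6*w^2 + 9)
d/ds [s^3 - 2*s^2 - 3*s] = 3*s^2 - 4*s - 3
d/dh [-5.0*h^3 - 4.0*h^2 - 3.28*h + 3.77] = -15.0*h^2 - 8.0*h - 3.28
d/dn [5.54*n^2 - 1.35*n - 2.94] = 11.08*n - 1.35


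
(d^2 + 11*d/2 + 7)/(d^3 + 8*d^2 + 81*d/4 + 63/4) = 2*(d + 2)/(2*d^2 + 9*d + 9)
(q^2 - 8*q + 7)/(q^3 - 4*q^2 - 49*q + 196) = (q - 1)/(q^2 + 3*q - 28)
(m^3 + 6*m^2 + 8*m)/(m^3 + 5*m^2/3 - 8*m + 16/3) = 3*m*(m + 2)/(3*m^2 - 7*m + 4)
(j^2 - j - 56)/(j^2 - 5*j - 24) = (j + 7)/(j + 3)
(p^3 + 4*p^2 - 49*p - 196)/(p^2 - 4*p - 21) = (p^2 + 11*p + 28)/(p + 3)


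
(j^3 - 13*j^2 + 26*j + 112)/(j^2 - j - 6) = (j^2 - 15*j + 56)/(j - 3)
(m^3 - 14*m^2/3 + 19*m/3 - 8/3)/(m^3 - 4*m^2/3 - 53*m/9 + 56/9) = 3*(m - 1)/(3*m + 7)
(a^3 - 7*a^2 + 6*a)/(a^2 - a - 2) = a*(-a^2 + 7*a - 6)/(-a^2 + a + 2)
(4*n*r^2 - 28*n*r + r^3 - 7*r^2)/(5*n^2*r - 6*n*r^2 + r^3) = (4*n*r - 28*n + r^2 - 7*r)/(5*n^2 - 6*n*r + r^2)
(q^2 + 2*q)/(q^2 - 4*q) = (q + 2)/(q - 4)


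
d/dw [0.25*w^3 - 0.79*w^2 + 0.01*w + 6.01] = 0.75*w^2 - 1.58*w + 0.01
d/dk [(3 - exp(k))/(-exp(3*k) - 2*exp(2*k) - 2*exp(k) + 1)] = (-2*exp(3*k) + 7*exp(2*k) + 12*exp(k) + 5)*exp(k)/(exp(6*k) + 4*exp(5*k) + 8*exp(4*k) + 6*exp(3*k) - 4*exp(k) + 1)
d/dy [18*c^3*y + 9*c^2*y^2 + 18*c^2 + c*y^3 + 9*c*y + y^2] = 18*c^3 + 18*c^2*y + 3*c*y^2 + 9*c + 2*y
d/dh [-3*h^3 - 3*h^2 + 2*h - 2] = -9*h^2 - 6*h + 2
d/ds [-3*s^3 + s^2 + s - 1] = -9*s^2 + 2*s + 1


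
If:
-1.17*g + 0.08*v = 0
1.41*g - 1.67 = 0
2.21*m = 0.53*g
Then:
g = 1.18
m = 0.28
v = 17.32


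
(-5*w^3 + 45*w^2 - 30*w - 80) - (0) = -5*w^3 + 45*w^2 - 30*w - 80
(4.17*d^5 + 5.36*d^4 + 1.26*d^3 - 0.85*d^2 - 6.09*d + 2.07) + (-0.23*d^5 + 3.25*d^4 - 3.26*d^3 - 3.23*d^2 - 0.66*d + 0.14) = 3.94*d^5 + 8.61*d^4 - 2.0*d^3 - 4.08*d^2 - 6.75*d + 2.21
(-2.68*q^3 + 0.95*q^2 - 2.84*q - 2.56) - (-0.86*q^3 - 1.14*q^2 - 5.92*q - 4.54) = -1.82*q^3 + 2.09*q^2 + 3.08*q + 1.98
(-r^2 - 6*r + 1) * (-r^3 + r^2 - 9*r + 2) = r^5 + 5*r^4 + 2*r^3 + 53*r^2 - 21*r + 2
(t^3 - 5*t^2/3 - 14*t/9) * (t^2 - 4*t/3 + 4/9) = t^5 - 3*t^4 + 10*t^3/9 + 4*t^2/3 - 56*t/81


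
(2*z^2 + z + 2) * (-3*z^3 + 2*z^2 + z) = -6*z^5 + z^4 - 2*z^3 + 5*z^2 + 2*z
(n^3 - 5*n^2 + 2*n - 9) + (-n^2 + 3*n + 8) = n^3 - 6*n^2 + 5*n - 1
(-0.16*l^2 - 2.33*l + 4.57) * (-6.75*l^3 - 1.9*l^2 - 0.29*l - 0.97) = 1.08*l^5 + 16.0315*l^4 - 26.3741*l^3 - 7.8521*l^2 + 0.9348*l - 4.4329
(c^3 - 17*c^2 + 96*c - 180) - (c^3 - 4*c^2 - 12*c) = -13*c^2 + 108*c - 180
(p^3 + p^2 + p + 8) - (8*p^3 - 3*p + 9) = -7*p^3 + p^2 + 4*p - 1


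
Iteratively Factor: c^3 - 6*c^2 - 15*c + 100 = (c - 5)*(c^2 - c - 20) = (c - 5)*(c + 4)*(c - 5)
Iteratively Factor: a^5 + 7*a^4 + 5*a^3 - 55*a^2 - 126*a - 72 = (a + 3)*(a^4 + 4*a^3 - 7*a^2 - 34*a - 24) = (a - 3)*(a + 3)*(a^3 + 7*a^2 + 14*a + 8) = (a - 3)*(a + 2)*(a + 3)*(a^2 + 5*a + 4) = (a - 3)*(a + 1)*(a + 2)*(a + 3)*(a + 4)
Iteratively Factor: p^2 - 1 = (p - 1)*(p + 1)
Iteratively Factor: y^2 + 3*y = (y)*(y + 3)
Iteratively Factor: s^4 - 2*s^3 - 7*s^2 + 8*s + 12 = (s - 2)*(s^3 - 7*s - 6) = (s - 2)*(s + 2)*(s^2 - 2*s - 3) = (s - 3)*(s - 2)*(s + 2)*(s + 1)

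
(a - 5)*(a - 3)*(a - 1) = a^3 - 9*a^2 + 23*a - 15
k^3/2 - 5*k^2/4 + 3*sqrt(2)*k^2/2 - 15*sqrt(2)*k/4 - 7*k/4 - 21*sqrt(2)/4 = (k/2 + 1/2)*(k - 7/2)*(k + 3*sqrt(2))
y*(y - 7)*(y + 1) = y^3 - 6*y^2 - 7*y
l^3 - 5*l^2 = l^2*(l - 5)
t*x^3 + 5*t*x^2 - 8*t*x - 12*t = (x - 2)*(x + 6)*(t*x + t)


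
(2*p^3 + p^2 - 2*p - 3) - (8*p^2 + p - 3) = 2*p^3 - 7*p^2 - 3*p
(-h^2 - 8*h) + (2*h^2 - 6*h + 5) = h^2 - 14*h + 5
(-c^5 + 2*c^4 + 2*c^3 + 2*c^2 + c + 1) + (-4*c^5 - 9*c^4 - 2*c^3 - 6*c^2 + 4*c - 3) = -5*c^5 - 7*c^4 - 4*c^2 + 5*c - 2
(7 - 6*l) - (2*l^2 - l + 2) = -2*l^2 - 5*l + 5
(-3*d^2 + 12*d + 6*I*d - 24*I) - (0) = -3*d^2 + 12*d + 6*I*d - 24*I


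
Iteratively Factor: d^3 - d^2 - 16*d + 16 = (d - 1)*(d^2 - 16) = (d - 1)*(d + 4)*(d - 4)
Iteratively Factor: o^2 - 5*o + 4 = (o - 1)*(o - 4)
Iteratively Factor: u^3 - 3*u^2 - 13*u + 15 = (u + 3)*(u^2 - 6*u + 5) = (u - 1)*(u + 3)*(u - 5)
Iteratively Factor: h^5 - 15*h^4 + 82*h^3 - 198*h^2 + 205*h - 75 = (h - 1)*(h^4 - 14*h^3 + 68*h^2 - 130*h + 75) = (h - 5)*(h - 1)*(h^3 - 9*h^2 + 23*h - 15) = (h - 5)*(h - 3)*(h - 1)*(h^2 - 6*h + 5) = (h - 5)*(h - 3)*(h - 1)^2*(h - 5)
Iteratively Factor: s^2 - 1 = (s - 1)*(s + 1)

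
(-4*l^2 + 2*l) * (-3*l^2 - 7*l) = 12*l^4 + 22*l^3 - 14*l^2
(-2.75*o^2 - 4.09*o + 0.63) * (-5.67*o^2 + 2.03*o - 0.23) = 15.5925*o^4 + 17.6078*o^3 - 11.2423*o^2 + 2.2196*o - 0.1449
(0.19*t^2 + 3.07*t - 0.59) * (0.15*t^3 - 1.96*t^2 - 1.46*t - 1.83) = 0.0285*t^5 + 0.0881*t^4 - 6.3831*t^3 - 3.6735*t^2 - 4.7567*t + 1.0797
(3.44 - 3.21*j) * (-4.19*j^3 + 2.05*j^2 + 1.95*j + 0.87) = 13.4499*j^4 - 20.9941*j^3 + 0.7925*j^2 + 3.9153*j + 2.9928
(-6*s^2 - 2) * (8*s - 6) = -48*s^3 + 36*s^2 - 16*s + 12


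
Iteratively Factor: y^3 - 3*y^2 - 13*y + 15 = (y - 1)*(y^2 - 2*y - 15) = (y - 5)*(y - 1)*(y + 3)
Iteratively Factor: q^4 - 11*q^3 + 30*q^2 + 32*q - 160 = (q - 4)*(q^3 - 7*q^2 + 2*q + 40) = (q - 4)*(q + 2)*(q^2 - 9*q + 20) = (q - 4)^2*(q + 2)*(q - 5)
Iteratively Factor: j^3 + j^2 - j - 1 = (j + 1)*(j^2 - 1) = (j + 1)^2*(j - 1)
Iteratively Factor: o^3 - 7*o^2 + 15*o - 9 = (o - 3)*(o^2 - 4*o + 3) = (o - 3)*(o - 1)*(o - 3)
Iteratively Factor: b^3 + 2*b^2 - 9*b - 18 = (b - 3)*(b^2 + 5*b + 6) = (b - 3)*(b + 3)*(b + 2)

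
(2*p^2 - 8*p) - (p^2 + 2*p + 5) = p^2 - 10*p - 5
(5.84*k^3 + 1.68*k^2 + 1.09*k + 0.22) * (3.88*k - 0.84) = 22.6592*k^4 + 1.6128*k^3 + 2.818*k^2 - 0.0620000000000001*k - 0.1848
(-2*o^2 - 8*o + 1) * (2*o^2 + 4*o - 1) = -4*o^4 - 24*o^3 - 28*o^2 + 12*o - 1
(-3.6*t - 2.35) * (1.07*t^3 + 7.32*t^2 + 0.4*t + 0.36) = -3.852*t^4 - 28.8665*t^3 - 18.642*t^2 - 2.236*t - 0.846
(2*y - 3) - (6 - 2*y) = 4*y - 9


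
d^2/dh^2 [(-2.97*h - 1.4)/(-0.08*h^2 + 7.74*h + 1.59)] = ((45.7516 - 1.4256*h)*(-0.08*h^2 + 7.74*h + 1.59) - (0.16*h - 7.74)*(0.32*h - 15.48)*(2.97*h + 1.4))/(-0.08*h^2 + 7.74*h + 1.59)^3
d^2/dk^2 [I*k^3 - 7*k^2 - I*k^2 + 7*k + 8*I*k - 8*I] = 6*I*k - 14 - 2*I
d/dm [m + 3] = 1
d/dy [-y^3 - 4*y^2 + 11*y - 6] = -3*y^2 - 8*y + 11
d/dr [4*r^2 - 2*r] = 8*r - 2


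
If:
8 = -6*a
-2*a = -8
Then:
No Solution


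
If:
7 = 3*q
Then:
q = 7/3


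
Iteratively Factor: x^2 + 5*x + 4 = (x + 1)*(x + 4)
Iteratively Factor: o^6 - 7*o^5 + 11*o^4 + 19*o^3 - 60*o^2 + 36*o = (o + 2)*(o^5 - 9*o^4 + 29*o^3 - 39*o^2 + 18*o) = (o - 3)*(o + 2)*(o^4 - 6*o^3 + 11*o^2 - 6*o) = o*(o - 3)*(o + 2)*(o^3 - 6*o^2 + 11*o - 6) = o*(o - 3)*(o - 1)*(o + 2)*(o^2 - 5*o + 6) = o*(o - 3)^2*(o - 1)*(o + 2)*(o - 2)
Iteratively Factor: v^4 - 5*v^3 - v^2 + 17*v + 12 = (v - 3)*(v^3 - 2*v^2 - 7*v - 4) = (v - 3)*(v + 1)*(v^2 - 3*v - 4) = (v - 3)*(v + 1)^2*(v - 4)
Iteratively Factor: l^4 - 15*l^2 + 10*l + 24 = (l - 3)*(l^3 + 3*l^2 - 6*l - 8) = (l - 3)*(l + 4)*(l^2 - l - 2) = (l - 3)*(l + 1)*(l + 4)*(l - 2)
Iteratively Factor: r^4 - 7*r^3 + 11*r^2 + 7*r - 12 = (r - 3)*(r^3 - 4*r^2 - r + 4) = (r - 3)*(r + 1)*(r^2 - 5*r + 4) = (r - 4)*(r - 3)*(r + 1)*(r - 1)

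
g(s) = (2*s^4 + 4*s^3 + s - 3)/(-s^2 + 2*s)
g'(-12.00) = 40.17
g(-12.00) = -205.62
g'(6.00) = -29.99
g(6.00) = -144.12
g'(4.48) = -20.72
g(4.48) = -105.02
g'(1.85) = 1385.04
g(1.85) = 171.54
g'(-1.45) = 1.16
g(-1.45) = 1.56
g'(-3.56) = 7.38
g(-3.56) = -6.78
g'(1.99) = 314984.42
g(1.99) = 3109.41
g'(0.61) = 9.89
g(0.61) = -1.42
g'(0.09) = 185.46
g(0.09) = -16.91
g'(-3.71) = 7.92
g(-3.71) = -7.93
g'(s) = (2*s - 2)*(2*s^4 + 4*s^3 + s - 3)/(-s^2 + 2*s)^2 + (8*s^3 + 12*s^2 + 1)/(-s^2 + 2*s) = (-4*s^5 + 8*s^4 + 16*s^3 + s^2 - 6*s + 6)/(s^2*(s^2 - 4*s + 4))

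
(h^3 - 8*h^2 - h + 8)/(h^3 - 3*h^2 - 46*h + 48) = (h + 1)/(h + 6)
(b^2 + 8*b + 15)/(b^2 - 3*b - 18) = (b + 5)/(b - 6)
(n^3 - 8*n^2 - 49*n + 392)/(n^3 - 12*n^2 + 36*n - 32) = (n^2 - 49)/(n^2 - 4*n + 4)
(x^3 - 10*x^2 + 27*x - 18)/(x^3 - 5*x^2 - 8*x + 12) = (x - 3)/(x + 2)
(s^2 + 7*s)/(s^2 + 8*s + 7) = s/(s + 1)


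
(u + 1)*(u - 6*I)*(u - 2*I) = u^3 + u^2 - 8*I*u^2 - 12*u - 8*I*u - 12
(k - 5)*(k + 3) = k^2 - 2*k - 15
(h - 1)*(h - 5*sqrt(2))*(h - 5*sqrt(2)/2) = h^3 - 15*sqrt(2)*h^2/2 - h^2 + 15*sqrt(2)*h/2 + 25*h - 25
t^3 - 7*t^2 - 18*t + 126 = (t - 7)*(t - 3*sqrt(2))*(t + 3*sqrt(2))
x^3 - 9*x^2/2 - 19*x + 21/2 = (x - 7)*(x - 1/2)*(x + 3)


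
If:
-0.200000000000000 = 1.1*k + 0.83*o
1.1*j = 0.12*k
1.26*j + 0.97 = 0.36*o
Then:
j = -0.19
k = -1.72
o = 2.04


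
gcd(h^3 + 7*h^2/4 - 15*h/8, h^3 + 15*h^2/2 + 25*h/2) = h^2 + 5*h/2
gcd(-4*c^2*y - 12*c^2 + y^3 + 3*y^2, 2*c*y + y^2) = 2*c + y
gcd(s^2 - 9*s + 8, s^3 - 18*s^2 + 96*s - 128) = s - 8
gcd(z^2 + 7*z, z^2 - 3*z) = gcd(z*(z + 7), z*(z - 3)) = z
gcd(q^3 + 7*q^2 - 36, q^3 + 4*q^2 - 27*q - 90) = q^2 + 9*q + 18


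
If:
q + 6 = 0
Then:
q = -6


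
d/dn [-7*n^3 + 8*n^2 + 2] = n*(16 - 21*n)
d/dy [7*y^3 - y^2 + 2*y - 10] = 21*y^2 - 2*y + 2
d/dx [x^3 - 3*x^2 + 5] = 3*x*(x - 2)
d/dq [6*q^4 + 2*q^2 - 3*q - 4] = 24*q^3 + 4*q - 3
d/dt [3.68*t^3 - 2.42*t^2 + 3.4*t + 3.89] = 11.04*t^2 - 4.84*t + 3.4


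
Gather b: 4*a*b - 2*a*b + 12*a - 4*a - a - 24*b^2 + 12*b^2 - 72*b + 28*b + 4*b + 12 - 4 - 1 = 7*a - 12*b^2 + b*(2*a - 40) + 7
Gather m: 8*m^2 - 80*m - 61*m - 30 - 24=8*m^2 - 141*m - 54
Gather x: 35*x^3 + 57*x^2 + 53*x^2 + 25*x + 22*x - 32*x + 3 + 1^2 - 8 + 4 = 35*x^3 + 110*x^2 + 15*x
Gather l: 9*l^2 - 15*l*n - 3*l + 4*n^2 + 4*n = 9*l^2 + l*(-15*n - 3) + 4*n^2 + 4*n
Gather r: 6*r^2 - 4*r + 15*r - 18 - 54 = 6*r^2 + 11*r - 72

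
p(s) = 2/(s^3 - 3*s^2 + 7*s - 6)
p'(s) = 2*(-3*s^2 + 6*s - 7)/(s^3 - 3*s^2 + 7*s - 6)^2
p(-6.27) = -0.00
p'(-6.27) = -0.00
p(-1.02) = -0.12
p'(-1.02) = -0.11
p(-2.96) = -0.03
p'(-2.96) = -0.02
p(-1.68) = -0.06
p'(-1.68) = -0.05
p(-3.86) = -0.01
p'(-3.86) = -0.01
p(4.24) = 0.04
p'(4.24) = -0.03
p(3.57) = 0.08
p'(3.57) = -0.07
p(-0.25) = -0.25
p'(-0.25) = -0.27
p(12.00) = 0.00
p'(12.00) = 0.00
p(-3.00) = -0.02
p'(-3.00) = -0.02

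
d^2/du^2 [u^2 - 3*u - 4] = 2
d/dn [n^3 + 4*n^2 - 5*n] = 3*n^2 + 8*n - 5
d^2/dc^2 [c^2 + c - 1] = 2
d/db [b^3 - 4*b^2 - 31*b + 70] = 3*b^2 - 8*b - 31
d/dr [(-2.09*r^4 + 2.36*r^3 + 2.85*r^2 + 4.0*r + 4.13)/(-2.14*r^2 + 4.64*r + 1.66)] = (8.9452*r^5 - 34.1432*r^4 + 8.0232*r^3 + 33.5368*r^2 + 27.1384*r - 12.5232)/(4.5796*r^4 - 19.8592*r^3 + 14.4248*r^2 + 15.4048*r + 2.7556)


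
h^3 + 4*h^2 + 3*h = h*(h + 1)*(h + 3)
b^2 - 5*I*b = b*(b - 5*I)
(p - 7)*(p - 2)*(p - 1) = p^3 - 10*p^2 + 23*p - 14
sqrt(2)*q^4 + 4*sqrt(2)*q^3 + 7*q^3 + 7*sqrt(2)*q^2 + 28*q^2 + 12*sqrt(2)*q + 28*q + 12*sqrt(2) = (q + 2)^2*(q + 3*sqrt(2))*(sqrt(2)*q + 1)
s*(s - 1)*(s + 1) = s^3 - s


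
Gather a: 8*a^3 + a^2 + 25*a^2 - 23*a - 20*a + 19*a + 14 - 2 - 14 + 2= 8*a^3 + 26*a^2 - 24*a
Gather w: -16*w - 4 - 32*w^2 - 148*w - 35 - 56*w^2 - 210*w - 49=-88*w^2 - 374*w - 88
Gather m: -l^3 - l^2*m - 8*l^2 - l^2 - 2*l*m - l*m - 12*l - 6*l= -l^3 - 9*l^2 - 18*l + m*(-l^2 - 3*l)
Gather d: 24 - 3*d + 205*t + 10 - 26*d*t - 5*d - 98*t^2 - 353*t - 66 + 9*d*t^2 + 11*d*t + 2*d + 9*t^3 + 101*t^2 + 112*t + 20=d*(9*t^2 - 15*t - 6) + 9*t^3 + 3*t^2 - 36*t - 12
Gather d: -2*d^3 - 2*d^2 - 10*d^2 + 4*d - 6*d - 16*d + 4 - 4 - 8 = -2*d^3 - 12*d^2 - 18*d - 8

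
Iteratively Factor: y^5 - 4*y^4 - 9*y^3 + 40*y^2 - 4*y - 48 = (y - 2)*(y^4 - 2*y^3 - 13*y^2 + 14*y + 24) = (y - 2)*(y + 1)*(y^3 - 3*y^2 - 10*y + 24) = (y - 2)^2*(y + 1)*(y^2 - y - 12) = (y - 2)^2*(y + 1)*(y + 3)*(y - 4)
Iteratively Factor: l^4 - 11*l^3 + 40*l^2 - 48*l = (l)*(l^3 - 11*l^2 + 40*l - 48) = l*(l - 4)*(l^2 - 7*l + 12) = l*(l - 4)*(l - 3)*(l - 4)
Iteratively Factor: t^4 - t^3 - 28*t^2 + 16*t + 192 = (t - 4)*(t^3 + 3*t^2 - 16*t - 48) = (t - 4)*(t + 4)*(t^2 - t - 12) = (t - 4)^2*(t + 4)*(t + 3)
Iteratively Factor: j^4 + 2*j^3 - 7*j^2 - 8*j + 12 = (j - 1)*(j^3 + 3*j^2 - 4*j - 12) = (j - 1)*(j + 3)*(j^2 - 4) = (j - 2)*(j - 1)*(j + 3)*(j + 2)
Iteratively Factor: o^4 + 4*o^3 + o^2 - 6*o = (o)*(o^3 + 4*o^2 + o - 6) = o*(o + 2)*(o^2 + 2*o - 3) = o*(o + 2)*(o + 3)*(o - 1)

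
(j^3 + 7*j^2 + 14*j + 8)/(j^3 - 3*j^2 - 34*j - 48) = (j^2 + 5*j + 4)/(j^2 - 5*j - 24)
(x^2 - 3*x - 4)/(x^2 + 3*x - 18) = (x^2 - 3*x - 4)/(x^2 + 3*x - 18)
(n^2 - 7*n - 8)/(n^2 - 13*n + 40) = (n + 1)/(n - 5)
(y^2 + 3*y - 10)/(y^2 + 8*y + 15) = (y - 2)/(y + 3)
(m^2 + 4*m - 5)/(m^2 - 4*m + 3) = (m + 5)/(m - 3)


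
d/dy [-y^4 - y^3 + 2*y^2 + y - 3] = -4*y^3 - 3*y^2 + 4*y + 1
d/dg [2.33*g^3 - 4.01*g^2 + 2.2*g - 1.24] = 6.99*g^2 - 8.02*g + 2.2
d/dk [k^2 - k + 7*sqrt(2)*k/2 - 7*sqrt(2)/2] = 2*k - 1 + 7*sqrt(2)/2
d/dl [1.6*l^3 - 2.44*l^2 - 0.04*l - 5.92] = 4.8*l^2 - 4.88*l - 0.04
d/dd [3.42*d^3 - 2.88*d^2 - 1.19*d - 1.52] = 10.26*d^2 - 5.76*d - 1.19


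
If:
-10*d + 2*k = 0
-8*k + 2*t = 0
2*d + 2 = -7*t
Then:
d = -1/71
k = -5/71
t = -20/71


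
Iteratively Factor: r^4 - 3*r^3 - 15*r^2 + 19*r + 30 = (r + 3)*(r^3 - 6*r^2 + 3*r + 10) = (r - 5)*(r + 3)*(r^2 - r - 2) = (r - 5)*(r + 1)*(r + 3)*(r - 2)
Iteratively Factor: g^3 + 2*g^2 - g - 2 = (g + 2)*(g^2 - 1) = (g - 1)*(g + 2)*(g + 1)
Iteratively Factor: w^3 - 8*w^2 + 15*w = (w)*(w^2 - 8*w + 15) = w*(w - 5)*(w - 3)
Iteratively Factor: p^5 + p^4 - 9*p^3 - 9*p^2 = (p + 3)*(p^4 - 2*p^3 - 3*p^2) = (p - 3)*(p + 3)*(p^3 + p^2) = (p - 3)*(p + 1)*(p + 3)*(p^2) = p*(p - 3)*(p + 1)*(p + 3)*(p)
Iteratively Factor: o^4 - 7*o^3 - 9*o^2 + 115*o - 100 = (o - 5)*(o^3 - 2*o^2 - 19*o + 20) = (o - 5)*(o - 1)*(o^2 - o - 20) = (o - 5)^2*(o - 1)*(o + 4)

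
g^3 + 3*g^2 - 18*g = g*(g - 3)*(g + 6)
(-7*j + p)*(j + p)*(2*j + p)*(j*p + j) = -14*j^4*p - 14*j^4 - 19*j^3*p^2 - 19*j^3*p - 4*j^2*p^3 - 4*j^2*p^2 + j*p^4 + j*p^3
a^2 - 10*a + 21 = (a - 7)*(a - 3)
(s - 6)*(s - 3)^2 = s^3 - 12*s^2 + 45*s - 54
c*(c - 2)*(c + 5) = c^3 + 3*c^2 - 10*c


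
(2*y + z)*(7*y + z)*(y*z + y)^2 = 14*y^4*z^2 + 28*y^4*z + 14*y^4 + 9*y^3*z^3 + 18*y^3*z^2 + 9*y^3*z + y^2*z^4 + 2*y^2*z^3 + y^2*z^2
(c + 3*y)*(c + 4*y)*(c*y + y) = c^3*y + 7*c^2*y^2 + c^2*y + 12*c*y^3 + 7*c*y^2 + 12*y^3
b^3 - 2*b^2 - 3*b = b*(b - 3)*(b + 1)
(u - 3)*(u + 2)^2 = u^3 + u^2 - 8*u - 12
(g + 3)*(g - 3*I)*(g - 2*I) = g^3 + 3*g^2 - 5*I*g^2 - 6*g - 15*I*g - 18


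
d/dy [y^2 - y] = 2*y - 1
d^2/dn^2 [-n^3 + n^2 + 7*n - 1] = 2 - 6*n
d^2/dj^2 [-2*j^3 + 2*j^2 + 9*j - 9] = 4 - 12*j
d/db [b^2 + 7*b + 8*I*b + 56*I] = 2*b + 7 + 8*I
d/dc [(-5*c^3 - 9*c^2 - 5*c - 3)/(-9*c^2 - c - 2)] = (45*c^4 + 10*c^3 - 6*c^2 - 18*c + 7)/(81*c^4 + 18*c^3 + 37*c^2 + 4*c + 4)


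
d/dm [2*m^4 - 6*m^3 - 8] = m^2*(8*m - 18)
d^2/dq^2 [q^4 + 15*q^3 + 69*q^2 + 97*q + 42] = 12*q^2 + 90*q + 138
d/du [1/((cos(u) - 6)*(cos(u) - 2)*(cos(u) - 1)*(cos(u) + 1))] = 2*(2*cos(u)^3 - 12*cos(u)^2 + 11*cos(u) + 4)/((cos(u) - 6)^2*(cos(u) - 2)^2*sin(u)^3)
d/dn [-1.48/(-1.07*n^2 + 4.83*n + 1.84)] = (7.1484 - 3.1672*n)/(-1.07*n^2 + 4.83*n + 1.84)^2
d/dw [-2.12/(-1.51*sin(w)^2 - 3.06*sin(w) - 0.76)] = -(6.4024*sin(w) + 6.4872)*cos(w)/(1.51*sin(w)^2 + 3.06*sin(w) + 0.76)^2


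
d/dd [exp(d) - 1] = exp(d)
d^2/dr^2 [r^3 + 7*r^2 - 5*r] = 6*r + 14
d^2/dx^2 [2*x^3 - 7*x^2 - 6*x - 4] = 12*x - 14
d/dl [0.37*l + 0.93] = 0.370000000000000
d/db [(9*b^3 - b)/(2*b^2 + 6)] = (9*b^4 + 82*b^2 - 3)/(2*(b^4 + 6*b^2 + 9))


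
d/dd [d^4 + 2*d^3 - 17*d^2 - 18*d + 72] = 4*d^3 + 6*d^2 - 34*d - 18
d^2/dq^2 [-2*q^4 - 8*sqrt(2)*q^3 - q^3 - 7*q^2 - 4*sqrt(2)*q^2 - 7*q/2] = -24*q^2 - 48*sqrt(2)*q - 6*q - 14 - 8*sqrt(2)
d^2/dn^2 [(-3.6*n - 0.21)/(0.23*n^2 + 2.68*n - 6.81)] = (-(0.46*n + 2.68)*(0.92*n + 5.36)*(3.6*n + 0.21) + (4.968*n + 19.3926)*(0.23*n^2 + 2.68*n - 6.81))/(0.23*n^2 + 2.68*n - 6.81)^3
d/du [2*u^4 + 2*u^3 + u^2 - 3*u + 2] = 8*u^3 + 6*u^2 + 2*u - 3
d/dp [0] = 0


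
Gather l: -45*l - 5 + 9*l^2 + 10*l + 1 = 9*l^2 - 35*l - 4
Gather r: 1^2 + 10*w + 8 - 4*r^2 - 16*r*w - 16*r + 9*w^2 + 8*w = -4*r^2 + r*(-16*w - 16) + 9*w^2 + 18*w + 9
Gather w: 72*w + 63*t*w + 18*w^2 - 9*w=18*w^2 + w*(63*t + 63)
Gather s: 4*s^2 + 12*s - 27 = 4*s^2 + 12*s - 27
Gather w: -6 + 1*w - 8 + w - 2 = 2*w - 16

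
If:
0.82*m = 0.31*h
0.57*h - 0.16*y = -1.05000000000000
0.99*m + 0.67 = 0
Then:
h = -1.79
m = -0.68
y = 0.19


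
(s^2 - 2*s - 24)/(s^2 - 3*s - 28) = (s - 6)/(s - 7)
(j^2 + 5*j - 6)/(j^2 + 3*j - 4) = (j + 6)/(j + 4)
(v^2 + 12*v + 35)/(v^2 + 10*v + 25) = (v + 7)/(v + 5)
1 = 1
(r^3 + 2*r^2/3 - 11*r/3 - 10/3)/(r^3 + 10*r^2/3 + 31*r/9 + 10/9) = 3*(r - 2)/(3*r + 2)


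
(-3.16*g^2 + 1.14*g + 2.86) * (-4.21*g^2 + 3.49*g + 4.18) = 13.3036*g^4 - 15.8278*g^3 - 21.2708*g^2 + 14.7466*g + 11.9548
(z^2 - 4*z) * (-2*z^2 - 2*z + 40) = -2*z^4 + 6*z^3 + 48*z^2 - 160*z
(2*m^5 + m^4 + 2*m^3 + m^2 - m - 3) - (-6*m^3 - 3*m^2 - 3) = 2*m^5 + m^4 + 8*m^3 + 4*m^2 - m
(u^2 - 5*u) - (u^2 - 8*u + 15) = 3*u - 15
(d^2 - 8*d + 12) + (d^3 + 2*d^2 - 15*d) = d^3 + 3*d^2 - 23*d + 12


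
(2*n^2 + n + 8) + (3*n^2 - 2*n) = 5*n^2 - n + 8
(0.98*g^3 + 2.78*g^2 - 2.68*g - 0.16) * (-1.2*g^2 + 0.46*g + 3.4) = -1.176*g^5 - 2.8852*g^4 + 7.8268*g^3 + 8.4112*g^2 - 9.1856*g - 0.544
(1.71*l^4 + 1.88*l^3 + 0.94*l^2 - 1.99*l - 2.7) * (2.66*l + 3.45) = 4.5486*l^5 + 10.9003*l^4 + 8.9864*l^3 - 2.0504*l^2 - 14.0475*l - 9.315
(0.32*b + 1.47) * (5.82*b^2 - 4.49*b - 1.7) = 1.8624*b^3 + 7.1186*b^2 - 7.1443*b - 2.499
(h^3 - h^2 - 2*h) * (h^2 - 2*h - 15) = h^5 - 3*h^4 - 15*h^3 + 19*h^2 + 30*h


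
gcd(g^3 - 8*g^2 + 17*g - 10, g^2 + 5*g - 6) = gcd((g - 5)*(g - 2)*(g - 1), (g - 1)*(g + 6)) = g - 1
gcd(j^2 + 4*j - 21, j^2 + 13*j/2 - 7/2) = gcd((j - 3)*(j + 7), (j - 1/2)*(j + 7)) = j + 7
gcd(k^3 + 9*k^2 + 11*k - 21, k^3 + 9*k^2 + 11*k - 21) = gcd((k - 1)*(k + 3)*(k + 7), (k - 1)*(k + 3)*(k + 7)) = k^3 + 9*k^2 + 11*k - 21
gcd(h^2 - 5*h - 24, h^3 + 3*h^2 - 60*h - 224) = h - 8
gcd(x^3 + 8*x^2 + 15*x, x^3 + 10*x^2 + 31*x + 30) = x^2 + 8*x + 15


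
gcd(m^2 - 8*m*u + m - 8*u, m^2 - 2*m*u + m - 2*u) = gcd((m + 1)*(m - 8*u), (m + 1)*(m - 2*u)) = m + 1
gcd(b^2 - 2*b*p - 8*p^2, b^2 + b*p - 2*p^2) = b + 2*p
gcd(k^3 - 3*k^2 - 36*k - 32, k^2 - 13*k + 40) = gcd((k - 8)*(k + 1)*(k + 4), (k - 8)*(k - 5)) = k - 8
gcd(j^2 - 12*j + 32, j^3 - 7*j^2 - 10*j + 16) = j - 8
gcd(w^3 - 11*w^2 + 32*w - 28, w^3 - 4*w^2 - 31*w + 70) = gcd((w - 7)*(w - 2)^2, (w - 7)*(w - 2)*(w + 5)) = w^2 - 9*w + 14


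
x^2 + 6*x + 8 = (x + 2)*(x + 4)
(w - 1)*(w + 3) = w^2 + 2*w - 3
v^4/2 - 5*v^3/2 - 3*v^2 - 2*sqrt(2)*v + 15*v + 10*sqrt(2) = (v/2 + sqrt(2)/2)*(v - 5)*(v - 2*sqrt(2))*(v + sqrt(2))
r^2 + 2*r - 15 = (r - 3)*(r + 5)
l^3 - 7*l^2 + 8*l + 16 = (l - 4)^2*(l + 1)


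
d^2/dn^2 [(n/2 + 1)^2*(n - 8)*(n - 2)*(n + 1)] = 5*n^3 - 15*n^2 - 39*n + 2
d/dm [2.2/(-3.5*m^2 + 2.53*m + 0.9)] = (15.4*m - 5.566)/(-3.5*m^2 + 2.53*m + 0.9)^2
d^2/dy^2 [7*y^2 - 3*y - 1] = 14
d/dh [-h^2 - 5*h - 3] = -2*h - 5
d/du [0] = 0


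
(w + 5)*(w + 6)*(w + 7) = w^3 + 18*w^2 + 107*w + 210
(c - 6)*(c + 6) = c^2 - 36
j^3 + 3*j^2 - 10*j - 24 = (j - 3)*(j + 2)*(j + 4)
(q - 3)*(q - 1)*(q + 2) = q^3 - 2*q^2 - 5*q + 6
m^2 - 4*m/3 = m*(m - 4/3)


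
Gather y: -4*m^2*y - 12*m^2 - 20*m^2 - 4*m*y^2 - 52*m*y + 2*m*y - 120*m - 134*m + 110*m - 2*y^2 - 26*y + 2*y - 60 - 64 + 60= -32*m^2 - 144*m + y^2*(-4*m - 2) + y*(-4*m^2 - 50*m - 24) - 64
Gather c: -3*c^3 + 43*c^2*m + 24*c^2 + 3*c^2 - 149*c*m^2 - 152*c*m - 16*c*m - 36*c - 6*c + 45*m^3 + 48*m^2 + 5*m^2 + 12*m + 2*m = -3*c^3 + c^2*(43*m + 27) + c*(-149*m^2 - 168*m - 42) + 45*m^3 + 53*m^2 + 14*m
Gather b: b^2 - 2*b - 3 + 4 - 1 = b^2 - 2*b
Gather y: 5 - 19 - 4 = -18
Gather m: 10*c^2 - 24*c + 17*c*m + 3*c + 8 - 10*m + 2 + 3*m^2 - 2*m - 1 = 10*c^2 - 21*c + 3*m^2 + m*(17*c - 12) + 9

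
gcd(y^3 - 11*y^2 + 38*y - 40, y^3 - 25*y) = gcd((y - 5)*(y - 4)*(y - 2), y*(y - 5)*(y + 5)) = y - 5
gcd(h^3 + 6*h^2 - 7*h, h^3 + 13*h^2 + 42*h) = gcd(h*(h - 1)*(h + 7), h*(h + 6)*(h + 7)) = h^2 + 7*h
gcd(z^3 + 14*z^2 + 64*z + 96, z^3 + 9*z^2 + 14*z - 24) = z^2 + 10*z + 24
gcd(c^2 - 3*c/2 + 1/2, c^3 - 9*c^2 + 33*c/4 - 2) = c - 1/2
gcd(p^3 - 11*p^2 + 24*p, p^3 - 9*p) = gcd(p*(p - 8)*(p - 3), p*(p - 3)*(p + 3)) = p^2 - 3*p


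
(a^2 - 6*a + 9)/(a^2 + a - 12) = (a - 3)/(a + 4)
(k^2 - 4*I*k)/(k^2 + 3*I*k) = (k - 4*I)/(k + 3*I)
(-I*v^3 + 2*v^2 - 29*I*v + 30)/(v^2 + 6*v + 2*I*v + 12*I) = (-I*v^3 + 2*v^2 - 29*I*v + 30)/(v^2 + 2*v*(3 + I) + 12*I)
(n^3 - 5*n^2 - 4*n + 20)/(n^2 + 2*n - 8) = (n^2 - 3*n - 10)/(n + 4)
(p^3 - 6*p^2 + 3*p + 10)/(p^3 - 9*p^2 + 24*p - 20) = (p + 1)/(p - 2)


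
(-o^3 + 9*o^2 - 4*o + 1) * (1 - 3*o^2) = 3*o^5 - 27*o^4 + 11*o^3 + 6*o^2 - 4*o + 1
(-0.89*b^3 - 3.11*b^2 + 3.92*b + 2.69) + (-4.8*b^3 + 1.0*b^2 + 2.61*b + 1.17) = -5.69*b^3 - 2.11*b^2 + 6.53*b + 3.86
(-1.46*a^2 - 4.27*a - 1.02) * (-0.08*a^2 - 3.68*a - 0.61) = 0.1168*a^4 + 5.7144*a^3 + 16.6858*a^2 + 6.3583*a + 0.6222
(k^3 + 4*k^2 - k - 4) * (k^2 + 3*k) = k^5 + 7*k^4 + 11*k^3 - 7*k^2 - 12*k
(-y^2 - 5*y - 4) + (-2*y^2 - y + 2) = -3*y^2 - 6*y - 2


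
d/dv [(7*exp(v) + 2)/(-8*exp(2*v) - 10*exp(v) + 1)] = (56*exp(2*v) + 32*exp(v) + 27)*exp(v)/(64*exp(4*v) + 160*exp(3*v) + 84*exp(2*v) - 20*exp(v) + 1)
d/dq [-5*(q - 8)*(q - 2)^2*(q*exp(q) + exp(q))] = 5*(-q^4 + 7*q^3 + 9*q^2 - 52*q + 28)*exp(q)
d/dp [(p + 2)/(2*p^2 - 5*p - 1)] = (2*p^2 - 5*p - (p + 2)*(4*p - 5) - 1)/(-2*p^2 + 5*p + 1)^2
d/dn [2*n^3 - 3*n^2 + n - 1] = 6*n^2 - 6*n + 1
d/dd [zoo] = 0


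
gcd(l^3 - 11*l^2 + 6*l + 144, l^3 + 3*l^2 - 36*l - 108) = l^2 - 3*l - 18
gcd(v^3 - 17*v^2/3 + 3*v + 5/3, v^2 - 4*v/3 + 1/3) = v - 1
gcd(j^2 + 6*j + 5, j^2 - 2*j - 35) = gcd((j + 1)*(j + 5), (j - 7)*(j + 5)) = j + 5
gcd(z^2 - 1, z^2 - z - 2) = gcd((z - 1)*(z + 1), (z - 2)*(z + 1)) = z + 1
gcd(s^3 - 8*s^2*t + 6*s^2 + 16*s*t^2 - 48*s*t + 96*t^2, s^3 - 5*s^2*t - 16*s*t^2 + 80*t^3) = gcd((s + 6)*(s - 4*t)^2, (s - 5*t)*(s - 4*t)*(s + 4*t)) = s - 4*t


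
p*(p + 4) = p^2 + 4*p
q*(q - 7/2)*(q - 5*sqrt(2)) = q^3 - 5*sqrt(2)*q^2 - 7*q^2/2 + 35*sqrt(2)*q/2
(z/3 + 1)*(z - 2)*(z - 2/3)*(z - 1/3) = z^4/3 - 61*z^2/27 + 56*z/27 - 4/9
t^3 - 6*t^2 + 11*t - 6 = (t - 3)*(t - 2)*(t - 1)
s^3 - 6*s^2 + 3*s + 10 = (s - 5)*(s - 2)*(s + 1)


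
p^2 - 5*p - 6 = (p - 6)*(p + 1)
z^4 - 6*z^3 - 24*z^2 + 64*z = z*(z - 8)*(z - 2)*(z + 4)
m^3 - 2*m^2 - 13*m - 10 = (m - 5)*(m + 1)*(m + 2)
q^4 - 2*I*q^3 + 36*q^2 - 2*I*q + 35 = (q - 7*I)*(q + 5*I)*(-I*q + 1)*(I*q + 1)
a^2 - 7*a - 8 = (a - 8)*(a + 1)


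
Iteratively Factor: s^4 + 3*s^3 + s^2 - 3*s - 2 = (s + 2)*(s^3 + s^2 - s - 1) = (s + 1)*(s + 2)*(s^2 - 1) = (s + 1)^2*(s + 2)*(s - 1)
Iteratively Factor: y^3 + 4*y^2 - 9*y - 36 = (y - 3)*(y^2 + 7*y + 12) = (y - 3)*(y + 3)*(y + 4)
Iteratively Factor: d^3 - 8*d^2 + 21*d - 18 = (d - 2)*(d^2 - 6*d + 9) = (d - 3)*(d - 2)*(d - 3)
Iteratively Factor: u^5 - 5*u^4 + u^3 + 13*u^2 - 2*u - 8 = (u + 1)*(u^4 - 6*u^3 + 7*u^2 + 6*u - 8) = (u - 4)*(u + 1)*(u^3 - 2*u^2 - u + 2) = (u - 4)*(u - 1)*(u + 1)*(u^2 - u - 2) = (u - 4)*(u - 2)*(u - 1)*(u + 1)*(u + 1)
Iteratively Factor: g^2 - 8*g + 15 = (g - 3)*(g - 5)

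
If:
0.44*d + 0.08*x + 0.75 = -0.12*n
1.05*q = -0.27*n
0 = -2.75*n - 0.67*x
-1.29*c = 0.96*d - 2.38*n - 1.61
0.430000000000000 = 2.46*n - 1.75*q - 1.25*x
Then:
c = 2.60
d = -1.68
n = 0.05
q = -0.01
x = -0.22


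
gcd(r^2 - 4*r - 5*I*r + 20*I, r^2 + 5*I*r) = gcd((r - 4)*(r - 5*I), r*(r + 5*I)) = 1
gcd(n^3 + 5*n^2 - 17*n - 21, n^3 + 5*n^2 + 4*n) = n + 1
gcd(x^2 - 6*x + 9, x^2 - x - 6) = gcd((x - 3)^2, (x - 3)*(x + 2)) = x - 3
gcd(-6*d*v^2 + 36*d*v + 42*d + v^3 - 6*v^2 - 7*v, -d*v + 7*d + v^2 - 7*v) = v - 7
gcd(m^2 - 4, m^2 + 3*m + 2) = m + 2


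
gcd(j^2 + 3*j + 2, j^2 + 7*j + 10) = j + 2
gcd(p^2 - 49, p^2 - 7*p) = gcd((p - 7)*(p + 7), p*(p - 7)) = p - 7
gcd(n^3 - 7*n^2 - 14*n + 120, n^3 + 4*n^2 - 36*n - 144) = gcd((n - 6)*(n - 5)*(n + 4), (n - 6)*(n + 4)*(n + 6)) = n^2 - 2*n - 24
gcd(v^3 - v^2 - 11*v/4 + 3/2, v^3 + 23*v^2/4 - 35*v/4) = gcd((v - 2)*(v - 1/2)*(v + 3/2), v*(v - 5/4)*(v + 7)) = 1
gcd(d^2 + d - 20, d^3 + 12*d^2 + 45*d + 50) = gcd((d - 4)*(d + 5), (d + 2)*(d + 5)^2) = d + 5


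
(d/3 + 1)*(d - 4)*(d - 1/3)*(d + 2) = d^4/3 + 2*d^3/9 - 43*d^2/9 - 58*d/9 + 8/3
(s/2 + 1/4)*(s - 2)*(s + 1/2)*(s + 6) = s^4/2 + 5*s^3/2 - 31*s^2/8 - 11*s/2 - 3/2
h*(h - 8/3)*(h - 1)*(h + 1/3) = h^4 - 10*h^3/3 + 13*h^2/9 + 8*h/9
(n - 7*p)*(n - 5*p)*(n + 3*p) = n^3 - 9*n^2*p - n*p^2 + 105*p^3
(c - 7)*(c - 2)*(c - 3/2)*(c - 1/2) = c^4 - 11*c^3 + 131*c^2/4 - 139*c/4 + 21/2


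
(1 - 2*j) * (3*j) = -6*j^2 + 3*j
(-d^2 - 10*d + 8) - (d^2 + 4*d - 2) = -2*d^2 - 14*d + 10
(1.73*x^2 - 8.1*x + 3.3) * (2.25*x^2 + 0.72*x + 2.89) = 3.8925*x^4 - 16.9794*x^3 + 6.5927*x^2 - 21.033*x + 9.537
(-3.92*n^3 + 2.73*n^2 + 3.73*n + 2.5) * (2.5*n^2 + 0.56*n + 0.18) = -9.8*n^5 + 4.6298*n^4 + 10.1482*n^3 + 8.8302*n^2 + 2.0714*n + 0.45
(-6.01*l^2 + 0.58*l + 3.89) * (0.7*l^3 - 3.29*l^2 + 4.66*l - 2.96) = -4.207*l^5 + 20.1789*l^4 - 27.1918*l^3 + 7.6943*l^2 + 16.4106*l - 11.5144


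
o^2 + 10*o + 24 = (o + 4)*(o + 6)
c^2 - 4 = (c - 2)*(c + 2)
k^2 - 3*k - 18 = (k - 6)*(k + 3)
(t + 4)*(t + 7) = t^2 + 11*t + 28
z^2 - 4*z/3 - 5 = (z - 3)*(z + 5/3)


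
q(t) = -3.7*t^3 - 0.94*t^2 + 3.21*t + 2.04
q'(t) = -11.1*t^2 - 1.88*t + 3.21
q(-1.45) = 6.69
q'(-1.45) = -17.40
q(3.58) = -168.28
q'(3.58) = -145.78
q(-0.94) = 1.27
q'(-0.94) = -4.83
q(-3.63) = 154.98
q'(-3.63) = -136.23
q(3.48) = -154.11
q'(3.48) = -137.76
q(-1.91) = 18.26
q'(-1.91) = -33.69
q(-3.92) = 197.89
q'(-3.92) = -159.99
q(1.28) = -3.15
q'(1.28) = -17.38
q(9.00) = -2742.51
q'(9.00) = -912.81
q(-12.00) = 6221.76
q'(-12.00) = -1572.63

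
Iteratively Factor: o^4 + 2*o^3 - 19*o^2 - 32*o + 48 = (o - 4)*(o^3 + 6*o^2 + 5*o - 12) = (o - 4)*(o + 3)*(o^2 + 3*o - 4) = (o - 4)*(o + 3)*(o + 4)*(o - 1)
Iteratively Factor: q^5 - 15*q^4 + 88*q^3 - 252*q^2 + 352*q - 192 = (q - 2)*(q^4 - 13*q^3 + 62*q^2 - 128*q + 96) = (q - 4)*(q - 2)*(q^3 - 9*q^2 + 26*q - 24) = (q - 4)*(q - 2)^2*(q^2 - 7*q + 12) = (q - 4)^2*(q - 2)^2*(q - 3)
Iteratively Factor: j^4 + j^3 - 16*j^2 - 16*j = (j + 1)*(j^3 - 16*j) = j*(j + 1)*(j^2 - 16) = j*(j + 1)*(j + 4)*(j - 4)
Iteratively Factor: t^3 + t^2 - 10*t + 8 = (t - 2)*(t^2 + 3*t - 4) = (t - 2)*(t - 1)*(t + 4)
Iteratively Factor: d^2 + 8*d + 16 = (d + 4)*(d + 4)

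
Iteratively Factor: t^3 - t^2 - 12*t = (t - 4)*(t^2 + 3*t) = (t - 4)*(t + 3)*(t)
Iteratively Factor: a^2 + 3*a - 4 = (a - 1)*(a + 4)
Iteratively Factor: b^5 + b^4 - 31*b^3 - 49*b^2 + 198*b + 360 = (b + 2)*(b^4 - b^3 - 29*b^2 + 9*b + 180) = (b - 5)*(b + 2)*(b^3 + 4*b^2 - 9*b - 36) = (b - 5)*(b + 2)*(b + 3)*(b^2 + b - 12) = (b - 5)*(b - 3)*(b + 2)*(b + 3)*(b + 4)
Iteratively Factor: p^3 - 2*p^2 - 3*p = (p)*(p^2 - 2*p - 3) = p*(p - 3)*(p + 1)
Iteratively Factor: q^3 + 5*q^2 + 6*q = (q + 2)*(q^2 + 3*q) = q*(q + 2)*(q + 3)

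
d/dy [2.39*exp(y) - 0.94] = 2.39*exp(y)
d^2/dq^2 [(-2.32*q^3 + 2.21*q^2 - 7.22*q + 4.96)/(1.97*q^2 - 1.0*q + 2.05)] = (-33.234156*q^3 + 90.481074*q^2 + 57.82182*q - 41.16887)/(7.645373*q^6 - 11.6427*q^5 + 29.777535*q^4 - 25.231*q^3 + 30.986775*q^2 - 12.6075*q + 8.615125)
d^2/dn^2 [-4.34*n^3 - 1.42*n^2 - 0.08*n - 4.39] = -26.04*n - 2.84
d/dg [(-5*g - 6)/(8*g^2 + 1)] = (40*g^2 + 96*g - 5)/(64*g^4 + 16*g^2 + 1)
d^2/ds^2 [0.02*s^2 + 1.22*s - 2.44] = 0.0400000000000000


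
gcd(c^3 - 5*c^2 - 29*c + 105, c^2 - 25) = c + 5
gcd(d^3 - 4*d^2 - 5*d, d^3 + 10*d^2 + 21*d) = d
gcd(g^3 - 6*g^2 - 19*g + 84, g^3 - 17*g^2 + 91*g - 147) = g^2 - 10*g + 21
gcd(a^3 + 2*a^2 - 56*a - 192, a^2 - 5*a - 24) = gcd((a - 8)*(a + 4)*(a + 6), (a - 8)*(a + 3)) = a - 8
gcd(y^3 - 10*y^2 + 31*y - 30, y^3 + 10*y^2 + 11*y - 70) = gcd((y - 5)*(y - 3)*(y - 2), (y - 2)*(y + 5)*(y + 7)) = y - 2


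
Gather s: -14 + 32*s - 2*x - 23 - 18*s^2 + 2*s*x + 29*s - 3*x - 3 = -18*s^2 + s*(2*x + 61) - 5*x - 40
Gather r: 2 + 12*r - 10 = 12*r - 8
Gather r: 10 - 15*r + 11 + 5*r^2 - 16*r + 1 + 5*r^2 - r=10*r^2 - 32*r + 22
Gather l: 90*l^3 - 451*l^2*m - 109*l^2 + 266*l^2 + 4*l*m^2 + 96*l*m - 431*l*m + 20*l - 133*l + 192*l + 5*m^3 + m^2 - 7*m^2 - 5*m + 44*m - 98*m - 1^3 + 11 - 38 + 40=90*l^3 + l^2*(157 - 451*m) + l*(4*m^2 - 335*m + 79) + 5*m^3 - 6*m^2 - 59*m + 12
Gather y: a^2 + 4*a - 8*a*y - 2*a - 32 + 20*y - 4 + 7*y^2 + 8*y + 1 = a^2 + 2*a + 7*y^2 + y*(28 - 8*a) - 35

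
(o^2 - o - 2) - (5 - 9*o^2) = 10*o^2 - o - 7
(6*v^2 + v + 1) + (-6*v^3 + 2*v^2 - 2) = -6*v^3 + 8*v^2 + v - 1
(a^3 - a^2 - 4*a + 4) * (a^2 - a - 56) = a^5 - 2*a^4 - 59*a^3 + 64*a^2 + 220*a - 224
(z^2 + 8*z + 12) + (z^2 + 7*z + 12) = 2*z^2 + 15*z + 24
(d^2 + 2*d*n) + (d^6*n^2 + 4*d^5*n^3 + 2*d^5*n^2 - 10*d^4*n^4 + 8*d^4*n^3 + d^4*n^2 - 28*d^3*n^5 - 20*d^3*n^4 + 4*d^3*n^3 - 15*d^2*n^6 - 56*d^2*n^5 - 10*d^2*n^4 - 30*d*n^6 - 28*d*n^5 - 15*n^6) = d^6*n^2 + 4*d^5*n^3 + 2*d^5*n^2 - 10*d^4*n^4 + 8*d^4*n^3 + d^4*n^2 - 28*d^3*n^5 - 20*d^3*n^4 + 4*d^3*n^3 - 15*d^2*n^6 - 56*d^2*n^5 - 10*d^2*n^4 + d^2 - 30*d*n^6 - 28*d*n^5 + 2*d*n - 15*n^6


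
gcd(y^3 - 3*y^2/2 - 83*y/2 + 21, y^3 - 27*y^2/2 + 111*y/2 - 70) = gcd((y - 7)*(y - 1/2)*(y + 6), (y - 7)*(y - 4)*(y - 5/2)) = y - 7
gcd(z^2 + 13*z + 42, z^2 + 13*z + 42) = z^2 + 13*z + 42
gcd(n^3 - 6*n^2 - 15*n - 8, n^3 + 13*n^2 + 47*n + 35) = n + 1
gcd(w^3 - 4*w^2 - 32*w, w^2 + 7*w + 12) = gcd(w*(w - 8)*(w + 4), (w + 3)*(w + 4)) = w + 4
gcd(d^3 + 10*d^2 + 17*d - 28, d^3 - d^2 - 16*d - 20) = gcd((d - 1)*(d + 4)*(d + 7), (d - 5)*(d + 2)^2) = 1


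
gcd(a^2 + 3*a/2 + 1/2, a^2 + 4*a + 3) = a + 1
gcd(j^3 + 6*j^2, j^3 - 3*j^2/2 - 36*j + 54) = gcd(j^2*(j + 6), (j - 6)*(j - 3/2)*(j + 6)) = j + 6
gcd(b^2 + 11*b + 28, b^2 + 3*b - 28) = b + 7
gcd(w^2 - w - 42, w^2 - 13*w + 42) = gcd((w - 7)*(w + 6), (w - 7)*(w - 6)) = w - 7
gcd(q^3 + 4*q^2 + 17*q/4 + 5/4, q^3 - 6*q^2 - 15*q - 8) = q + 1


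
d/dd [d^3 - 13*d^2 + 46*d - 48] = 3*d^2 - 26*d + 46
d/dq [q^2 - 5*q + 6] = 2*q - 5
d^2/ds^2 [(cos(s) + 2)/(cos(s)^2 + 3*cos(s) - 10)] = (-9*(1 - cos(2*s))^2*cos(s)/4 - 5*(1 - cos(2*s))^2/4 - 241*cos(s)/2 - 63*cos(2*s) - 21*cos(3*s) + cos(5*s)/2 + 78)/((cos(s) - 2)^3*(cos(s) + 5)^3)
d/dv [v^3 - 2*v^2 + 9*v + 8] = 3*v^2 - 4*v + 9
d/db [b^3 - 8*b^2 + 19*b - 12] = 3*b^2 - 16*b + 19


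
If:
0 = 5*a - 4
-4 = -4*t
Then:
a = 4/5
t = 1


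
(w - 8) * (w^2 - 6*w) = w^3 - 14*w^2 + 48*w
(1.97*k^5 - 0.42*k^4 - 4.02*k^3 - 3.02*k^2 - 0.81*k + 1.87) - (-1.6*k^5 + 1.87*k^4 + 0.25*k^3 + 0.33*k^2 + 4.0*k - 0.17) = 3.57*k^5 - 2.29*k^4 - 4.27*k^3 - 3.35*k^2 - 4.81*k + 2.04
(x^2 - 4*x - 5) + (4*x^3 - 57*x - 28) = 4*x^3 + x^2 - 61*x - 33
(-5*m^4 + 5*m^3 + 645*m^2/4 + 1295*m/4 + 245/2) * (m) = -5*m^5 + 5*m^4 + 645*m^3/4 + 1295*m^2/4 + 245*m/2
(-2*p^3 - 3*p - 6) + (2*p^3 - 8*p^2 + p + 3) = -8*p^2 - 2*p - 3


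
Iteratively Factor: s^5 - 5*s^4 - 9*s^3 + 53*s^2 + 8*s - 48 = (s - 4)*(s^4 - s^3 - 13*s^2 + s + 12) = (s - 4)*(s + 3)*(s^3 - 4*s^2 - s + 4) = (s - 4)^2*(s + 3)*(s^2 - 1) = (s - 4)^2*(s + 1)*(s + 3)*(s - 1)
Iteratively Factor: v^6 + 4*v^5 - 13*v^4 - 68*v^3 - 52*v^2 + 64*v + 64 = (v + 2)*(v^5 + 2*v^4 - 17*v^3 - 34*v^2 + 16*v + 32) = (v - 4)*(v + 2)*(v^4 + 6*v^3 + 7*v^2 - 6*v - 8) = (v - 4)*(v + 2)*(v + 4)*(v^3 + 2*v^2 - v - 2) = (v - 4)*(v + 1)*(v + 2)*(v + 4)*(v^2 + v - 2) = (v - 4)*(v - 1)*(v + 1)*(v + 2)*(v + 4)*(v + 2)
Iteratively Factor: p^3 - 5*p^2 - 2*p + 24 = (p + 2)*(p^2 - 7*p + 12) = (p - 4)*(p + 2)*(p - 3)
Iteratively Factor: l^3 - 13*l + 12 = (l - 3)*(l^2 + 3*l - 4) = (l - 3)*(l + 4)*(l - 1)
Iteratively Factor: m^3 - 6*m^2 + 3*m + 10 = (m + 1)*(m^2 - 7*m + 10) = (m - 2)*(m + 1)*(m - 5)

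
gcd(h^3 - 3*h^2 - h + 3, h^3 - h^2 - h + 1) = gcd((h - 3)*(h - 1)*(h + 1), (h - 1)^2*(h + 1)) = h^2 - 1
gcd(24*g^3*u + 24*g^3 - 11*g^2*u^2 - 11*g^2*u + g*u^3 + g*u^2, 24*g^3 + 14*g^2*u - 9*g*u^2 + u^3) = 1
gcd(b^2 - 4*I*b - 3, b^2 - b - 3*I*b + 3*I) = b - 3*I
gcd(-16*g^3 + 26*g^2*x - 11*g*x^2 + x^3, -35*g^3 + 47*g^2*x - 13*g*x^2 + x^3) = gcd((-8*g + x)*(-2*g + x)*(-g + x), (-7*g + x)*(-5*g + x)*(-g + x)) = -g + x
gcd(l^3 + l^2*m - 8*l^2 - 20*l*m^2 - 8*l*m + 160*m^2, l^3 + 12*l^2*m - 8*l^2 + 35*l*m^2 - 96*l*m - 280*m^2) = l^2 + 5*l*m - 8*l - 40*m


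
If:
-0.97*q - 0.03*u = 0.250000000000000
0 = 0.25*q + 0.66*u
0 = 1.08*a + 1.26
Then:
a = -1.17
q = -0.26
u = 0.10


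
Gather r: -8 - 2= -10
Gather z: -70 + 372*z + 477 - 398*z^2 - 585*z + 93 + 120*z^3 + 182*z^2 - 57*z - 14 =120*z^3 - 216*z^2 - 270*z + 486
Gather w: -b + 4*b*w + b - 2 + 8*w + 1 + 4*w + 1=w*(4*b + 12)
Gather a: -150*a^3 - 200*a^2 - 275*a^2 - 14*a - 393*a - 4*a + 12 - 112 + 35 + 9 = -150*a^3 - 475*a^2 - 411*a - 56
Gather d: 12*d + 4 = 12*d + 4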